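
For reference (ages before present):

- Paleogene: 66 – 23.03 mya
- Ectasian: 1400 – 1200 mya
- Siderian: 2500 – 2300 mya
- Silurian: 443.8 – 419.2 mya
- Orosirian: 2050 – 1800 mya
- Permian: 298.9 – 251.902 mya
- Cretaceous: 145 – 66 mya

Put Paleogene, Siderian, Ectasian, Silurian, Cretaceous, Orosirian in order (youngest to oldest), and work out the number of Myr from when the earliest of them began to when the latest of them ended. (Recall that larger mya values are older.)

Start ages (Ma): Siderian 2500, Orosirian 2050, Ectasian 1400, Silurian 443.8, Cretaceous 145, Paleogene 66.
Ordered youngest to oldest: Paleogene, Cretaceous, Silurian, Ectasian, Orosirian, Siderian.
Span = 2500 − 23.03 = 2476.97 Myr.

Paleogene, Cretaceous, Silurian, Ectasian, Orosirian, Siderian; total span 2476.97 Myr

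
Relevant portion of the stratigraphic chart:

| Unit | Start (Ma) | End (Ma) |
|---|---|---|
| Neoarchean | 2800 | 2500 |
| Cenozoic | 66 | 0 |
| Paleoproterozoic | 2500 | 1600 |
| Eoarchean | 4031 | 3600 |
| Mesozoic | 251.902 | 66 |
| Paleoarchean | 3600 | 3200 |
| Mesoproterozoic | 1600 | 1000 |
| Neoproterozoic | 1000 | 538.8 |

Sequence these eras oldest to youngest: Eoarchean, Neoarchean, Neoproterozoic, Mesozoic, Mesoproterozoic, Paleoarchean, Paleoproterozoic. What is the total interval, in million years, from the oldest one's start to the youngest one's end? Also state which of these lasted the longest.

Eoarchean → Paleoarchean → Neoarchean → Paleoproterozoic → Mesoproterozoic → Neoproterozoic → Mesozoic; total span 3965 Myr; longest is Paleoproterozoic

From the excerpt: Eoarchean 4031–3600; Neoarchean 2800–2500; Neoproterozoic 1000–538.8; Mesozoic 251.902–66; Mesoproterozoic 1600–1000; Paleoarchean 3600–3200; Paleoproterozoic 2500–1600 (Ma).
Larger Ma is earlier, so the oldest is Eoarchean and the youngest is Mesozoic; oldest to youngest: Eoarchean, Paleoarchean, Neoarchean, Paleoproterozoic, Mesoproterozoic, Neoproterozoic, Mesozoic.
Oldest start 4031 minus youngest end 66 gives 3965 Myr overall.
Individual lengths (start − end): Eoarchean 431; Mesoproterozoic 600; Mesozoic 185.902; Neoproterozoic 461.2; Neoarchean 300; Paleoarchean 400; Paleoproterozoic 900. The largest is Paleoproterozoic at 900 Myr.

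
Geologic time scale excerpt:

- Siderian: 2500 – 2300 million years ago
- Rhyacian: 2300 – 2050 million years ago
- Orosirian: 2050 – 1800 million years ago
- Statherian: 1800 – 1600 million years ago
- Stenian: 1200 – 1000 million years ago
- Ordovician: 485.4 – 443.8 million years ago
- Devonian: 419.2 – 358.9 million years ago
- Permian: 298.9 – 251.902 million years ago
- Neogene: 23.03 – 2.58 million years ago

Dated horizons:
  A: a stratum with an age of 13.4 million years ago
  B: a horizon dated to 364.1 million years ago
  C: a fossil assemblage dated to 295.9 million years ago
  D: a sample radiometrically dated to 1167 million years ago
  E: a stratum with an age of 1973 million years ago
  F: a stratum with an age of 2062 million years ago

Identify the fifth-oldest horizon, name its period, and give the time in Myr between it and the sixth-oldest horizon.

Larger Ma means older, so oldest first: F 2062 > E 1973 > D 1167 > B 364.1 > C 295.9 > A 13.4.
Counting 5 along gives C (295.9 Ma); the excerpt puts that inside the Permian, 298.9–251.902 Ma.
Next in line is A (13.4 Ma), and 295.9 − 13.4 = 282.5 Myr.

C, in the Permian; 282.5 million years to A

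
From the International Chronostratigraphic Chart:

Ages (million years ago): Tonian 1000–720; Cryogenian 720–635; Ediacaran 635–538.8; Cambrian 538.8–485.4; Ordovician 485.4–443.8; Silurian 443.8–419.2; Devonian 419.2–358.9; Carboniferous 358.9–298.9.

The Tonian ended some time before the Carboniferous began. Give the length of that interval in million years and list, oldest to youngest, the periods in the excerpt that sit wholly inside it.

361.1 million years; Cryogenian, Ediacaran, Cambrian, Ordovician, Silurian, Devonian

End of Tonian = 720 Ma; start of Carboniferous = 358.9 Ma.
Gap = 720 − 358.9 = 361.1 Myr.
Periods wholly inside 720–358.9 Ma: Cryogenian (720–635), Ediacaran (635–538.8), Cambrian (538.8–485.4), Ordovician (485.4–443.8), Silurian (443.8–419.2), Devonian (419.2–358.9).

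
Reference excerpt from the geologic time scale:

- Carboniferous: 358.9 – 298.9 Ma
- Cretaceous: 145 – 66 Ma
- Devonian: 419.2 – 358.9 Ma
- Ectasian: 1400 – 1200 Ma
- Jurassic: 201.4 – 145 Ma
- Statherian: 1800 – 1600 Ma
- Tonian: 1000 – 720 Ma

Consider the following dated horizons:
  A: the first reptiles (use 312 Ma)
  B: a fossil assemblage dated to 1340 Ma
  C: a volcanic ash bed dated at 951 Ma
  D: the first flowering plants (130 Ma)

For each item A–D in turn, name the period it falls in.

A — Carboniferous; B — Ectasian; C — Tonian; D — Cretaceous

A: 312 Ma lies in 358.9–298.9 Ma, so Carboniferous.
B: 1340 Ma lies in 1400–1200 Ma, so Ectasian.
C: 951 Ma lies in 1000–720 Ma, so Tonian.
D: 130 Ma lies in 145–66 Ma, so Cretaceous.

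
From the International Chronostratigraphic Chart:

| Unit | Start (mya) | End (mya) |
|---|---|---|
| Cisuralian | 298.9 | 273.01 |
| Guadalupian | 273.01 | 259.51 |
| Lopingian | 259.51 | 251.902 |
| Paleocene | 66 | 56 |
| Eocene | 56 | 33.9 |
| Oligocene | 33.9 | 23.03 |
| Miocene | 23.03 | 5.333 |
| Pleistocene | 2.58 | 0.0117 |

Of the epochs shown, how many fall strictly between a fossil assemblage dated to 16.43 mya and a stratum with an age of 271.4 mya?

The older date is 271.4 Ma and the younger is 16.43 Ma.
Epochs with start < 271.4 and end > 16.43 Ma: Lopingian (259.51–251.902), Paleocene (66–56), Eocene (56–33.9), Oligocene (33.9–23.03).
That is 4 complete epochs.

4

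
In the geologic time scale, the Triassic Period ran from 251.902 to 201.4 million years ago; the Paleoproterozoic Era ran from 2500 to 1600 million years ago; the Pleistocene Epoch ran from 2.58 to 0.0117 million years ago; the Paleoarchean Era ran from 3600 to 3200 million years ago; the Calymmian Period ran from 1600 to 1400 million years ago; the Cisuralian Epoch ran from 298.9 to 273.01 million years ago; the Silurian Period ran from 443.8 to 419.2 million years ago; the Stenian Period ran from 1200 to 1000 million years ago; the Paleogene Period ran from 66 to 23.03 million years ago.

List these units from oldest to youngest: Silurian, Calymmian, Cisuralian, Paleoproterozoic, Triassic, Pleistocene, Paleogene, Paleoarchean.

Paleoarchean, Paleoproterozoic, Calymmian, Silurian, Cisuralian, Triassic, Paleogene, Pleistocene

Sorting by start age (descending Ma, since larger Ma = older): Paleoarchean start 3600, Paleoproterozoic start 2500, Calymmian start 1600, Silurian start 443.8, Cisuralian start 298.9, Triassic start 251.902, Paleogene start 66, Pleistocene start 2.58.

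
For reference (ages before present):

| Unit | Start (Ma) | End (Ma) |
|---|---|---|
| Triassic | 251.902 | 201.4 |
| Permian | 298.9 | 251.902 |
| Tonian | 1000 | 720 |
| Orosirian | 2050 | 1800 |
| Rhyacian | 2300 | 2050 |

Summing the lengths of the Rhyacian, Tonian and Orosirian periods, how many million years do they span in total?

780 million years

Each duration: Rhyacian = 250; Tonian = 280; Orosirian = 250.
Sum: 250 + 280 + 250 = 780 Myr.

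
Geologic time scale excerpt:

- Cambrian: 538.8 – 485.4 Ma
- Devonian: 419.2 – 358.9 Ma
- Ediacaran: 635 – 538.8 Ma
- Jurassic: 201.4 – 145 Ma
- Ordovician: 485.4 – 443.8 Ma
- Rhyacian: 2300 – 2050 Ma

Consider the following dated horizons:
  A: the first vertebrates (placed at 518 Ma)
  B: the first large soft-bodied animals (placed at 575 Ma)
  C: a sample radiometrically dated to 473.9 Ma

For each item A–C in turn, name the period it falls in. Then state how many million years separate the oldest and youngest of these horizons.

A — Cambrian; B — Ediacaran; C — Ordovician; span 101.1 million years

A: 518 Ma lies in 538.8–485.4 Ma, so Cambrian.
B: 575 Ma lies in 635–538.8 Ma, so Ediacaran.
C: 473.9 Ma lies in 485.4–443.8 Ma, so Ordovician.
Oldest = 575 Ma, youngest = 473.9 Ma → span 101.1 Myr.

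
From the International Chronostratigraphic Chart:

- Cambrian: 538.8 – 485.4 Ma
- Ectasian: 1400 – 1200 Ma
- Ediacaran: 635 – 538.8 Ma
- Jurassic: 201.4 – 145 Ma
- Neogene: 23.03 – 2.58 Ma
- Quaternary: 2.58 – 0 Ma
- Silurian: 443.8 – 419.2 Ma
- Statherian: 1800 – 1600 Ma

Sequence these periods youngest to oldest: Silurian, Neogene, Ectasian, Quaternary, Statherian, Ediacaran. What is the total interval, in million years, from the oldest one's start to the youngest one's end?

Start ages (Ma): Statherian 1800, Ectasian 1400, Ediacaran 635, Silurian 443.8, Neogene 23.03, Quaternary 2.58.
Ordered youngest to oldest: Quaternary, Neogene, Silurian, Ediacaran, Ectasian, Statherian.
Span = 1800 − 0 = 1800 Myr.

Quaternary, Neogene, Silurian, Ediacaran, Ectasian, Statherian; total span 1800 Myr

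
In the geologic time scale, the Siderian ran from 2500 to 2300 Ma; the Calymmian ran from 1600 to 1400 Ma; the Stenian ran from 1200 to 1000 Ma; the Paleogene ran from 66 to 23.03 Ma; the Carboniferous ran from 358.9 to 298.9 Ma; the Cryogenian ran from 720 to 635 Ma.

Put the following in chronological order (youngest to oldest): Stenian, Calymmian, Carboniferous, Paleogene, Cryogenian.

The oldest of these is Calymmian (starts 1600 Ma) and the youngest is Paleogene (ends 23.03 Ma).
In between, by decreasing start age: Stenian (1200), Cryogenian (720), Carboniferous (358.9).
Listing youngest first means reversing that sequence.

Paleogene, Carboniferous, Cryogenian, Stenian, Calymmian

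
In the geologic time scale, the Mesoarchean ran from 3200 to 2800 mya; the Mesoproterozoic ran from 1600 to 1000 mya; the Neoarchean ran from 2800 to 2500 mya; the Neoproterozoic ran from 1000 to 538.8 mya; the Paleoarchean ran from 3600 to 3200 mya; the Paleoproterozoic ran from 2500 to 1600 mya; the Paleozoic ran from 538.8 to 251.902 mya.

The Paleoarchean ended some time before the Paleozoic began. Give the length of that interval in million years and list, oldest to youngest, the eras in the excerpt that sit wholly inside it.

2661.2 million years; Mesoarchean, Neoarchean, Paleoproterozoic, Mesoproterozoic, Neoproterozoic

The Paleoarchean closes at 3200 Ma and the Paleozoic opens at 538.8 Ma, so the interval is 3200 − 538.8 = 2661.2 Myr.
An era fits inside if it starts at or after 3200 Ma and ends at or before 538.8 Ma; oldest first that gives Mesoarchean, Neoarchean, Paleoproterozoic, Mesoproterozoic, Neoproterozoic.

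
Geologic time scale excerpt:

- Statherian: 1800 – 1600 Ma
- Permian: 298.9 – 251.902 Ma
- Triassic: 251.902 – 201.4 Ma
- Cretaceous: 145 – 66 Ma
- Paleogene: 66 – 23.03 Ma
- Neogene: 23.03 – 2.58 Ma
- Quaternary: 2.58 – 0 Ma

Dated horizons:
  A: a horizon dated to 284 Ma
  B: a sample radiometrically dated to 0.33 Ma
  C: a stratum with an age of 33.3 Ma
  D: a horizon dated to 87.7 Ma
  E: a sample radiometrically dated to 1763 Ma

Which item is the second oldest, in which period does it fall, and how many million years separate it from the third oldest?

Larger Ma means older, so oldest first: E 1763 > A 284 > D 87.7 > C 33.3 > B 0.33.
Counting 2 along gives A (284 Ma); the excerpt puts that inside the Permian, 298.9–251.902 Ma.
Next in line is D (87.7 Ma), and 284 − 87.7 = 196.3 Myr.

A, in the Permian; 196.3 million years to D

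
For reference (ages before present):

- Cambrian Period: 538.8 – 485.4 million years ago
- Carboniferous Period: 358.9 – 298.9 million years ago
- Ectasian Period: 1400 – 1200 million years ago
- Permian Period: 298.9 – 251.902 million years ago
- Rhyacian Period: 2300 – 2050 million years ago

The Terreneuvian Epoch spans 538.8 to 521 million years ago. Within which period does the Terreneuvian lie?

The Terreneuvian (538.8–521 Ma) lies entirely within 538.8–485.4 Ma, the Cambrian Period.

Cambrian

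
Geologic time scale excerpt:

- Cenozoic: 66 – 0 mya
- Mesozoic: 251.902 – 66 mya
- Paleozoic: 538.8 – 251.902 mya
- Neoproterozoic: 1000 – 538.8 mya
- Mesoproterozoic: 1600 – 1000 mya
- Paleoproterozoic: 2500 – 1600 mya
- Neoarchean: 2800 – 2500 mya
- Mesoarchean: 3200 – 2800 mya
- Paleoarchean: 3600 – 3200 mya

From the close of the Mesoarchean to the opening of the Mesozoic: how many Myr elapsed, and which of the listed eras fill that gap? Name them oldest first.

The Mesoarchean closes at 2800 Ma and the Mesozoic opens at 251.902 Ma, so the interval is 2800 − 251.902 = 2548.098 Myr.
An era fits inside if it starts at or after 2800 Ma and ends at or before 251.902 Ma; oldest first that gives Neoarchean, Paleoproterozoic, Mesoproterozoic, Neoproterozoic, Paleozoic.

2548.098 million years; Neoarchean, Paleoproterozoic, Mesoproterozoic, Neoproterozoic, Paleozoic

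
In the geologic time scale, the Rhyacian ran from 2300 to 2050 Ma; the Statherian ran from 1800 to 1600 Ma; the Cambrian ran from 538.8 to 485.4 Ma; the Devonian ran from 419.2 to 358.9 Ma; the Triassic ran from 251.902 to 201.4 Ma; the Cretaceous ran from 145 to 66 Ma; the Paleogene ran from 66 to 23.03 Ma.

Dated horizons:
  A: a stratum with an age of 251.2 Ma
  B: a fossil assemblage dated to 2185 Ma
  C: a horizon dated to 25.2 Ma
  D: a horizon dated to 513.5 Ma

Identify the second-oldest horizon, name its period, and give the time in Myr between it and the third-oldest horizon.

Sorted oldest-first by Ma: B (2185), D (513.5), A (251.2), C (25.2).
The second oldest is D at 513.5 Ma, which lies in 538.8–485.4 Ma: the Cambrian.
The third oldest is A at 251.2 Ma; separation = |513.5 − 251.2| = 262.3 Myr.

D, in the Cambrian; 262.3 million years to A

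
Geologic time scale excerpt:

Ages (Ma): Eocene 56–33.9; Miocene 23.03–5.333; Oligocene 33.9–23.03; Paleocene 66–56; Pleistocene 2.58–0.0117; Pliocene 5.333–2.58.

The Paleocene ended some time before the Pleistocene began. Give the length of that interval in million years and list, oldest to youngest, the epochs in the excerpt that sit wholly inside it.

End of Paleocene = 56 Ma; start of Pleistocene = 2.58 Ma.
Gap = 56 − 2.58 = 53.42 Myr.
Epochs wholly inside 56–2.58 Ma: Eocene (56–33.9), Oligocene (33.9–23.03), Miocene (23.03–5.333), Pliocene (5.333–2.58).

53.42 million years; Eocene, Oligocene, Miocene, Pliocene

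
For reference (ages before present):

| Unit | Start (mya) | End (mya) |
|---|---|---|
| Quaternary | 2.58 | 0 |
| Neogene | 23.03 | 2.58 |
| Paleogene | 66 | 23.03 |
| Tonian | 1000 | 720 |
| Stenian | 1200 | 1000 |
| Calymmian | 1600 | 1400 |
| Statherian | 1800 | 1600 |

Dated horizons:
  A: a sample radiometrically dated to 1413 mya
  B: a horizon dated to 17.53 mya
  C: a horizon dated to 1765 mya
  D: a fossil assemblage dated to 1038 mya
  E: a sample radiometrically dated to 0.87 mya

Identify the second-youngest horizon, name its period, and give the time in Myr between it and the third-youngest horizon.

Smaller Ma means younger, so youngest first: E 0.87 < B 17.53 < D 1038 < A 1413 < C 1765.
Counting 2 along gives B (17.53 Ma); the excerpt puts that inside the Neogene, 23.03–2.58 Ma.
Next in line is D (1038 Ma), and 1038 − 17.53 = 1020.47 Myr.

B, in the Neogene; 1020.47 million years to D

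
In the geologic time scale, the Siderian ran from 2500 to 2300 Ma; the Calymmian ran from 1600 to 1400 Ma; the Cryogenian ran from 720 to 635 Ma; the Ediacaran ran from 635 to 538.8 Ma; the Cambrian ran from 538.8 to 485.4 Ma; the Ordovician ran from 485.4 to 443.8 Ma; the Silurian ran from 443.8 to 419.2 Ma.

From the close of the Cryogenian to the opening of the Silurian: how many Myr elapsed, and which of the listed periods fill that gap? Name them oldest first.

191.2 million years; Ediacaran, Cambrian, Ordovician

The Cryogenian closes at 635 Ma and the Silurian opens at 443.8 Ma, so the interval is 635 − 443.8 = 191.2 Myr.
A period fits inside if it starts at or after 635 Ma and ends at or before 443.8 Ma; oldest first that gives Ediacaran, Cambrian, Ordovician.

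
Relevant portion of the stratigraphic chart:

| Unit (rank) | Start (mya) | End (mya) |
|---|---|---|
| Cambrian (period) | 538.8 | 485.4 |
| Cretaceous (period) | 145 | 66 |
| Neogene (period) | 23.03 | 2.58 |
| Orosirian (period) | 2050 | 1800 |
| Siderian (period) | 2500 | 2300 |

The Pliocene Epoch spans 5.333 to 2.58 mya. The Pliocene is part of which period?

The Pliocene (5.333–2.58 Ma) lies entirely within 23.03–2.58 Ma, the Neogene Period.

Neogene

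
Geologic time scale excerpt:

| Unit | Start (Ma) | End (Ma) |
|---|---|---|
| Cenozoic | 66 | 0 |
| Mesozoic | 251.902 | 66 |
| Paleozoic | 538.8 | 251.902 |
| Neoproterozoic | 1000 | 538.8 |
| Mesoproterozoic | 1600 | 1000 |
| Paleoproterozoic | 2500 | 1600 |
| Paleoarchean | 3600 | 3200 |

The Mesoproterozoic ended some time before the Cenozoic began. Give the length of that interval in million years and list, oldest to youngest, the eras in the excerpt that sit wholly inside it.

934 million years; Neoproterozoic, Paleozoic, Mesozoic

End of Mesoproterozoic = 1000 Ma; start of Cenozoic = 66 Ma.
Gap = 1000 − 66 = 934 Myr.
Eras wholly inside 1000–66 Ma: Neoproterozoic (1000–538.8), Paleozoic (538.8–251.902), Mesozoic (251.902–66).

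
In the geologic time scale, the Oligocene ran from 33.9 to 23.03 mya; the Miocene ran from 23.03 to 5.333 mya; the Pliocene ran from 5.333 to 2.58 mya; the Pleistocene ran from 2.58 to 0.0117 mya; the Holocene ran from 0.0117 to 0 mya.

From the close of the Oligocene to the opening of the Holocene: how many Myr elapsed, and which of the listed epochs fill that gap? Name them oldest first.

End of Oligocene = 23.03 Ma; start of Holocene = 0.0117 Ma.
Gap = 23.03 − 0.0117 = 23.0183 Myr.
Epochs wholly inside 23.03–0.0117 Ma: Miocene (23.03–5.333), Pliocene (5.333–2.58), Pleistocene (2.58–0.0117).

23.0183 million years; Miocene, Pliocene, Pleistocene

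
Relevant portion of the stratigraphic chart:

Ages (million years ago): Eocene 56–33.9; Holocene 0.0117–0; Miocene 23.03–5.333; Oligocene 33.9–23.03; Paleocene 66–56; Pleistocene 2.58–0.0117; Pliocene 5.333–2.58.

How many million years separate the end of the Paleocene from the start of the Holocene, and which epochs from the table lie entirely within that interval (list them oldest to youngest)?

End of Paleocene = 56 Ma; start of Holocene = 0.0117 Ma.
Gap = 56 − 0.0117 = 55.9883 Myr.
Epochs wholly inside 56–0.0117 Ma: Eocene (56–33.9), Oligocene (33.9–23.03), Miocene (23.03–5.333), Pliocene (5.333–2.58), Pleistocene (2.58–0.0117).

55.9883 million years; Eocene, Oligocene, Miocene, Pliocene, Pleistocene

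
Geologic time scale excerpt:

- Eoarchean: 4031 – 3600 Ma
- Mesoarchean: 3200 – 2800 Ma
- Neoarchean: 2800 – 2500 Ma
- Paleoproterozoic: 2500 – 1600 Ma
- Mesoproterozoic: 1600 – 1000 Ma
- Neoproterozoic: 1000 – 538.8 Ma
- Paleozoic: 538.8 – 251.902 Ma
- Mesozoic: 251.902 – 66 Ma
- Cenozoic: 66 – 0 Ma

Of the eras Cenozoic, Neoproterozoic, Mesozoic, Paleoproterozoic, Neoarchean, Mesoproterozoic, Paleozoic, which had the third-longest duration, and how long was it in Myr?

Neoproterozoic, 461.2 million years

Start − end for each: Cenozoic 66 − 0 = 66; Neoproterozoic 1000 − 538.8 = 461.2; Mesozoic 251.902 − 66 = 185.902; Paleoproterozoic 2500 − 1600 = 900; Neoarchean 2800 − 2500 = 300; Mesoproterozoic 1600 − 1000 = 600; Paleozoic 538.8 − 251.902 = 286.898.
Ranking these from longest: Paleoproterozoic > Mesoproterozoic > Neoproterozoic > Neoarchean > Paleozoic > Mesozoic > Cenozoic.
Position 3 in that ranking is Neoproterozoic, which lasted 461.2 Myr.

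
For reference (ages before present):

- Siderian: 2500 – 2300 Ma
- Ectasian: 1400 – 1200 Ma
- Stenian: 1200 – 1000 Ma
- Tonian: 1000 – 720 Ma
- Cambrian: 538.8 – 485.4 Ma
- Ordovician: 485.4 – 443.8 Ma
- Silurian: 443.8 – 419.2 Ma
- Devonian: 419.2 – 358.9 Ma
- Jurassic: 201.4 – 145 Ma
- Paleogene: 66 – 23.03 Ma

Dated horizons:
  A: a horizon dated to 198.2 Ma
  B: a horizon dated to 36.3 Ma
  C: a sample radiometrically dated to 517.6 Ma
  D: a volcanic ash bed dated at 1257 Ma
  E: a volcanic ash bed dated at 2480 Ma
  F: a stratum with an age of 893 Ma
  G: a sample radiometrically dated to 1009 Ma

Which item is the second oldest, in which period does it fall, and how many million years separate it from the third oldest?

Sorted oldest-first by Ma: E (2480), D (1257), G (1009), F (893), C (517.6), A (198.2), B (36.3).
The second oldest is D at 1257 Ma, which lies in 1400–1200 Ma: the Ectasian.
The third oldest is G at 1009 Ma; separation = |1257 − 1009| = 248 Myr.

D, in the Ectasian; 248 million years to G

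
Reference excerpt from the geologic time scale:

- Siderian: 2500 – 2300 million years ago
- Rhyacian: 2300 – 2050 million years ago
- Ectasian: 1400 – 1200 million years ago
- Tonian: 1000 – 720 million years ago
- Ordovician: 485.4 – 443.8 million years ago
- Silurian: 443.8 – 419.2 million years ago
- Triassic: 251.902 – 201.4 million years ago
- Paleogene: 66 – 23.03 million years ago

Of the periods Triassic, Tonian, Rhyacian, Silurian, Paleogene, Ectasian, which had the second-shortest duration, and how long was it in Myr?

Start − end for each: Triassic 251.902 − 201.4 = 50.502; Tonian 1000 − 720 = 280; Rhyacian 2300 − 2050 = 250; Silurian 443.8 − 419.2 = 24.6; Paleogene 66 − 23.03 = 42.97; Ectasian 1400 − 1200 = 200.
Ranking these from shortest: Silurian < Paleogene < Triassic < Ectasian < Rhyacian < Tonian.
Position 2 in that ranking is Paleogene, which lasted 42.97 Myr.

Paleogene, 42.97 million years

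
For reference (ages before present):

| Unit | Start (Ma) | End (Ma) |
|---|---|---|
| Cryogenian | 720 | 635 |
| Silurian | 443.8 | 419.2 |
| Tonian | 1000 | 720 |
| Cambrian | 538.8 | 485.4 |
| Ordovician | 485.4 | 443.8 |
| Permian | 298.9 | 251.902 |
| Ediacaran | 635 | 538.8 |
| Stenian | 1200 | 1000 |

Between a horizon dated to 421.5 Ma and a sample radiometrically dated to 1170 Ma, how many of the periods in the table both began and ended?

The older date is 1170 Ma and the younger is 421.5 Ma.
Periods with start < 1170 and end > 421.5 Ma: Tonian (1000–720), Cryogenian (720–635), Ediacaran (635–538.8), Cambrian (538.8–485.4), Ordovician (485.4–443.8).
That is 5 complete periods.

5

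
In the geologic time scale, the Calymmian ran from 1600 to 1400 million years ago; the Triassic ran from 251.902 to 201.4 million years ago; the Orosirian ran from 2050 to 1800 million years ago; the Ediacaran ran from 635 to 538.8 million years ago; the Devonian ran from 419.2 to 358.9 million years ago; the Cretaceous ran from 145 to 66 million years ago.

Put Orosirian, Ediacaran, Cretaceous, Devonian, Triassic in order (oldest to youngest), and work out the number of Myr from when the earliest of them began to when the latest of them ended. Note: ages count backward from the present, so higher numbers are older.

Orosirian → Ediacaran → Devonian → Triassic → Cretaceous; total span 1984 Myr

From the excerpt: Orosirian 2050–1800; Ediacaran 635–538.8; Cretaceous 145–66; Devonian 419.2–358.9; Triassic 251.902–201.4 (Ma).
Larger Ma is earlier, so the oldest is Orosirian and the youngest is Cretaceous; oldest to youngest: Orosirian, Ediacaran, Devonian, Triassic, Cretaceous.
Oldest start 2050 minus youngest end 66 gives 1984 Myr overall.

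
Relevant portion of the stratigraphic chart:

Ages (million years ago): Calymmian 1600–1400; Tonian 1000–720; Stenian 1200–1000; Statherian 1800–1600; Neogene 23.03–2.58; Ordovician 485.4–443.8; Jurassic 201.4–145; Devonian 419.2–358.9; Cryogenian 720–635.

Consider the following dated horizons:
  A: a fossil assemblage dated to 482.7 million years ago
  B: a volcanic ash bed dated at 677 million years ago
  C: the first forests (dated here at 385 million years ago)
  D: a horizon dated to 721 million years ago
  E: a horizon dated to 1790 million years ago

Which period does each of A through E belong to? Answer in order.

A — Ordovician; B — Cryogenian; C — Devonian; D — Tonian; E — Statherian

A: 482.7 Ma lies in 485.4–443.8 Ma, so Ordovician.
B: 677 Ma lies in 720–635 Ma, so Cryogenian.
C: 385 Ma lies in 419.2–358.9 Ma, so Devonian.
D: 721 Ma lies in 1000–720 Ma, so Tonian.
E: 1790 Ma lies in 1800–1600 Ma, so Statherian.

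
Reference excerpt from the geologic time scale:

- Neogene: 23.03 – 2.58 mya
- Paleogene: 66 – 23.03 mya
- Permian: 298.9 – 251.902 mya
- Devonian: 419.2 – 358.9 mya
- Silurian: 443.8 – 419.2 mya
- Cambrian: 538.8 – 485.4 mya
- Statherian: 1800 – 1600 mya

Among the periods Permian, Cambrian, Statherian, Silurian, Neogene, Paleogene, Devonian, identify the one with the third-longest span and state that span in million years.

Start − end for each: Permian 298.9 − 251.902 = 46.998; Cambrian 538.8 − 485.4 = 53.4; Statherian 1800 − 1600 = 200; Silurian 443.8 − 419.2 = 24.6; Neogene 23.03 − 2.58 = 20.45; Paleogene 66 − 23.03 = 42.97; Devonian 419.2 − 358.9 = 60.3.
Ranking these from longest: Statherian > Devonian > Cambrian > Permian > Paleogene > Silurian > Neogene.
Position 3 in that ranking is Cambrian, which lasted 53.4 Myr.

Cambrian, 53.4 million years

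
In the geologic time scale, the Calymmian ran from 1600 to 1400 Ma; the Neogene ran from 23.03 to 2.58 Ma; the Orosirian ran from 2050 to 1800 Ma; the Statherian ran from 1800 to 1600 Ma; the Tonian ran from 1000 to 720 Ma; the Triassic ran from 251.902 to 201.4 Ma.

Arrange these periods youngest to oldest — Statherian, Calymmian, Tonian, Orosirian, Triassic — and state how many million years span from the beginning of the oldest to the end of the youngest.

Start ages (Ma): Orosirian 2050, Statherian 1800, Calymmian 1600, Tonian 1000, Triassic 251.902.
Ordered youngest to oldest: Triassic, Tonian, Calymmian, Statherian, Orosirian.
Span = 2050 − 201.4 = 1848.6 Myr.

Triassic → Tonian → Calymmian → Statherian → Orosirian; total span 1848.6 Myr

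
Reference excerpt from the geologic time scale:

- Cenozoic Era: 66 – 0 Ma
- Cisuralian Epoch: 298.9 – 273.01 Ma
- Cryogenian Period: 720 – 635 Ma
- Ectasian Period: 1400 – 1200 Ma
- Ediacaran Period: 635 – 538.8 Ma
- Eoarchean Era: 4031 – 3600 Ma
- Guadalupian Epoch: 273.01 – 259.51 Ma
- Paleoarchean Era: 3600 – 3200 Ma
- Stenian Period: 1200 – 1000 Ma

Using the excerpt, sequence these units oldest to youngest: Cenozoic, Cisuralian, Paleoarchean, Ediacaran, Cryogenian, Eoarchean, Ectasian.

The oldest of these is Eoarchean (starts 4031 Ma) and the youngest is Cenozoic (ends 0 Ma).
In between, by decreasing start age: Paleoarchean (3600), Ectasian (1400), Cryogenian (720), Ediacaran (635), Cisuralian (298.9).

Eoarchean → Paleoarchean → Ectasian → Cryogenian → Ediacaran → Cisuralian → Cenozoic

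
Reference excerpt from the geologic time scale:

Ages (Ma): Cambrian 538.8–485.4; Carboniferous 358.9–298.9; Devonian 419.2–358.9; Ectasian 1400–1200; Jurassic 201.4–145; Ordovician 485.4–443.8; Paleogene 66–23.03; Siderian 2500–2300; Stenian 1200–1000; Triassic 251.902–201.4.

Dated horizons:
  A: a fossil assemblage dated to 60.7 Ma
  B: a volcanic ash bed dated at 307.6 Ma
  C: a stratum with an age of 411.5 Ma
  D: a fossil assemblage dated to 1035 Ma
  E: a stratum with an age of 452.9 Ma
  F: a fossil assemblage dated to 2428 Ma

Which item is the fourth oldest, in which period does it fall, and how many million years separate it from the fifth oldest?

C, in the Devonian; 103.9 million years to B

Sorted oldest-first by Ma: F (2428), D (1035), E (452.9), C (411.5), B (307.6), A (60.7).
The fourth oldest is C at 411.5 Ma, which lies in 419.2–358.9 Ma: the Devonian.
The fifth oldest is B at 307.6 Ma; separation = |411.5 − 307.6| = 103.9 Myr.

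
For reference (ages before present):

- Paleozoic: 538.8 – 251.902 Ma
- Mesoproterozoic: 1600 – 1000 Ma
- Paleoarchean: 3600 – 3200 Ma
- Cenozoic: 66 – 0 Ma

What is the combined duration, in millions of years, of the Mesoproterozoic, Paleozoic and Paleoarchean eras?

1286.898 million years

Each duration: Mesoproterozoic = 600; Paleozoic = 286.898; Paleoarchean = 400.
Sum: 600 + 286.898 + 400 = 1286.898 Myr.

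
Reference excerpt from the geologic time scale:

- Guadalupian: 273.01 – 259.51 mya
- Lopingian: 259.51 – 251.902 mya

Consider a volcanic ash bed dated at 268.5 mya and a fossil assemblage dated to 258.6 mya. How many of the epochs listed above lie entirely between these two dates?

0

Checking each listed span, none has both start < 268.5 Ma and end > 258.6 Ma — every epoch straddles one of the two dates or lies outside them — so the count is 0.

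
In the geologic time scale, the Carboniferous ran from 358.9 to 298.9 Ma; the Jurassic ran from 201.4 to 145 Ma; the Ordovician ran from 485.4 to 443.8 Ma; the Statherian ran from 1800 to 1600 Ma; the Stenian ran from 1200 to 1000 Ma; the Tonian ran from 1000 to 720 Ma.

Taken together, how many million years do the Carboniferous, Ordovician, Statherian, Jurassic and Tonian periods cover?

638 million years

Each duration: Carboniferous = 60; Ordovician = 41.6; Statherian = 200; Jurassic = 56.4; Tonian = 280.
Sum: 60 + 41.6 + 200 + 56.4 + 280 = 638 Myr.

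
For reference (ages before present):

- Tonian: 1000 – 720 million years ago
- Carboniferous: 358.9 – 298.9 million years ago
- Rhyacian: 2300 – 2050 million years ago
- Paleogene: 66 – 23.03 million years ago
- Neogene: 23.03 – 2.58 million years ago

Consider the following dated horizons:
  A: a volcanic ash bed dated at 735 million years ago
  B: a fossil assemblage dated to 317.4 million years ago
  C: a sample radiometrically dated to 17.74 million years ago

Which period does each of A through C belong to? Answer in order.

A — Tonian; B — Carboniferous; C — Neogene

Match each age against the start–end ranges in the excerpt: A = 735 Ma → Tonian (1000–720); B = 317.4 Ma → Carboniferous (358.9–298.9); C = 17.74 Ma → Neogene (23.03–2.58).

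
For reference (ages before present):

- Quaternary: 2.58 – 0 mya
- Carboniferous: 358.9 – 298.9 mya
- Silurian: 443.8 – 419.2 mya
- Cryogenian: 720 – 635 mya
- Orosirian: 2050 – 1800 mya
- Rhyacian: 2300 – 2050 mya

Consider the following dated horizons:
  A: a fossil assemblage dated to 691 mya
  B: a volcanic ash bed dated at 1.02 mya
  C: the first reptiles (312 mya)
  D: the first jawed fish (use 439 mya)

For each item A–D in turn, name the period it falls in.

A: 691 Ma lies in 720–635 Ma, so Cryogenian.
B: 1.02 Ma lies in 2.58–0 Ma, so Quaternary.
C: 312 Ma lies in 358.9–298.9 Ma, so Carboniferous.
D: 439 Ma lies in 443.8–419.2 Ma, so Silurian.

A — Cryogenian; B — Quaternary; C — Carboniferous; D — Silurian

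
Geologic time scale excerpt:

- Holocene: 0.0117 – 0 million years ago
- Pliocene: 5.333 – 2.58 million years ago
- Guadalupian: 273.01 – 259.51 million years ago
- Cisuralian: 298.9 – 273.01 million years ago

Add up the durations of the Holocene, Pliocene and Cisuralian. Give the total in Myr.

28.6547 million years

Each duration: Holocene = 0.0117; Pliocene = 2.753; Cisuralian = 25.89.
Sum: 0.0117 + 2.753 + 25.89 = 28.6547 Myr.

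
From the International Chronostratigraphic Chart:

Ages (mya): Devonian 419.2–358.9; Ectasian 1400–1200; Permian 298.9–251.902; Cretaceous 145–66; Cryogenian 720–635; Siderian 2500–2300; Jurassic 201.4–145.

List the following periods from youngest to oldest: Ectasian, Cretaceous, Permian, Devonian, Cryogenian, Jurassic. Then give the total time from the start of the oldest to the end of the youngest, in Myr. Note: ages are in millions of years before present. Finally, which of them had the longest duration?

Cretaceous → Jurassic → Permian → Devonian → Cryogenian → Ectasian; total span 1334 Myr; longest is Ectasian

From the excerpt: Ectasian 1400–1200; Cretaceous 145–66; Permian 298.9–251.902; Devonian 419.2–358.9; Cryogenian 720–635; Jurassic 201.4–145 (Ma).
Larger Ma is earlier, so the oldest is Ectasian and the youngest is Cretaceous; youngest to oldest: Cretaceous, Jurassic, Permian, Devonian, Cryogenian, Ectasian.
Oldest start 1400 minus youngest end 66 gives 1334 Myr overall.
Individual lengths (start − end): Cretaceous 79; Ectasian 200; Jurassic 56.4; Devonian 60.3; Cryogenian 85; Permian 46.998. The largest is Ectasian at 200 Myr.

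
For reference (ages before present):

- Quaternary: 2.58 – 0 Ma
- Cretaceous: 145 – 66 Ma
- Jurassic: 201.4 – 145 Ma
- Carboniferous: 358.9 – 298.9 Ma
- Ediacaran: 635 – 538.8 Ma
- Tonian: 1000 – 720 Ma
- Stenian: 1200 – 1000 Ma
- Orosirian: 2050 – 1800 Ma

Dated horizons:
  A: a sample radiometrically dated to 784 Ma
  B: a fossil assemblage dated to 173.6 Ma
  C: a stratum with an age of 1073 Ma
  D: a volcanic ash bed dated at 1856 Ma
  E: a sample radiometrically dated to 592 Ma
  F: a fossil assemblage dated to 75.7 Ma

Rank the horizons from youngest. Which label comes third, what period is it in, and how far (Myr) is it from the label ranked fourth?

Smaller Ma means younger, so youngest first: F 75.7 < B 173.6 < E 592 < A 784 < C 1073 < D 1856.
Counting 3 along gives E (592 Ma); the excerpt puts that inside the Ediacaran, 635–538.8 Ma.
Next in line is A (784 Ma), and 784 − 592 = 192 Myr.

E, in the Ediacaran; 192 million years to A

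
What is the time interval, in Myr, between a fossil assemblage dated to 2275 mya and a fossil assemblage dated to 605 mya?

1670 million years

2275 − 605 = 1670 million years.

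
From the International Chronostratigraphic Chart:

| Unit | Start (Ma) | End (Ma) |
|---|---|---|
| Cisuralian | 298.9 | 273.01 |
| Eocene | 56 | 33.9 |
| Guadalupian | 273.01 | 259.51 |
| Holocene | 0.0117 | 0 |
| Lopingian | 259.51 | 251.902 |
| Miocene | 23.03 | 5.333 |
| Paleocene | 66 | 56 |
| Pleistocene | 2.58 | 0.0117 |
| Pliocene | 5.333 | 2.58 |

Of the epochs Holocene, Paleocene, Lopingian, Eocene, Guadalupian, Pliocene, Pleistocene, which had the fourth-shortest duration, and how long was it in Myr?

Lopingian, 7.608 million years

Start − end for each: Holocene 0.0117 − 0 = 0.0117; Paleocene 66 − 56 = 10; Lopingian 259.51 − 251.902 = 7.608; Eocene 56 − 33.9 = 22.1; Guadalupian 273.01 − 259.51 = 13.5; Pliocene 5.333 − 2.58 = 2.753; Pleistocene 2.58 − 0.0117 = 2.5683.
Ranking these from shortest: Holocene < Pleistocene < Pliocene < Lopingian < Paleocene < Guadalupian < Eocene.
Position 4 in that ranking is Lopingian, which lasted 7.608 Myr.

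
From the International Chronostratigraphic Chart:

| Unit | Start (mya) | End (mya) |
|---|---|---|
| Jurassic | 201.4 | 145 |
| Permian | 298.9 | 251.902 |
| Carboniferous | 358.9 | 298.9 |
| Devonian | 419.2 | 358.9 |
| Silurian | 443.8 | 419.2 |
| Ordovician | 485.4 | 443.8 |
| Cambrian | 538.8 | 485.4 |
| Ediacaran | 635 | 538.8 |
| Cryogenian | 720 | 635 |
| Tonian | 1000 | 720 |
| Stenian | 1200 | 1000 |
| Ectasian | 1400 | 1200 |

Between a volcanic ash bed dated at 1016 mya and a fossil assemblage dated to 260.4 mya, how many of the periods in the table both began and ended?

1016 Ma sits inside the Stenian (1200–1000) and 260.4 Ma inside the Permian (298.9–251.902); neither of those is wholly between the two dates.
The listed periods lying completely between them are Tonian, Cryogenian, Ediacaran, Cambrian, Ordovician, Silurian, Devonian, Carboniferous — 8 in all.

8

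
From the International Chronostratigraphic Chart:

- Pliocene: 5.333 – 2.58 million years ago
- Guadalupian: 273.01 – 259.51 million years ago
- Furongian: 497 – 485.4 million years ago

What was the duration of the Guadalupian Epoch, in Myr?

13.5 million years

273.01 − 259.51 = 13.5 million years.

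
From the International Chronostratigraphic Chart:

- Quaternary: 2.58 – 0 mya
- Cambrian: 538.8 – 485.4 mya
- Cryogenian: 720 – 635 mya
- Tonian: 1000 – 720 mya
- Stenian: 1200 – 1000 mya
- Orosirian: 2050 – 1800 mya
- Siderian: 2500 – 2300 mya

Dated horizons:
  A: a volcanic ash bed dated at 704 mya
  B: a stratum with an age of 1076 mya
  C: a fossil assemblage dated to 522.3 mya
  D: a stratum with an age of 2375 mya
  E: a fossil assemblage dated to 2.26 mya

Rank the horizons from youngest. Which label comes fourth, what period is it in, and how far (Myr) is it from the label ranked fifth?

B, in the Stenian; 1299 million years to D

Sorted youngest-first by Ma: E (2.26), C (522.3), A (704), B (1076), D (2375).
The fourth youngest is B at 1076 Ma, which lies in 1200–1000 Ma: the Stenian.
The fifth youngest is D at 2375 Ma; separation = |1076 − 2375| = 1299 Myr.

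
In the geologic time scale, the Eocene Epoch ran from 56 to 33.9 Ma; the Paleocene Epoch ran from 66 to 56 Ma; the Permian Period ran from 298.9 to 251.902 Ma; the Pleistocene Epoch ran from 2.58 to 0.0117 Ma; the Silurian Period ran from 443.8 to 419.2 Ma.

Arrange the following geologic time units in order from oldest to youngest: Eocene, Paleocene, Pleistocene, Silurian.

The oldest of these is Silurian (starts 443.8 Ma) and the youngest is Pleistocene (ends 0.0117 Ma).
In between, by decreasing start age: Paleocene (66), Eocene (56).

Silurian → Paleocene → Eocene → Pleistocene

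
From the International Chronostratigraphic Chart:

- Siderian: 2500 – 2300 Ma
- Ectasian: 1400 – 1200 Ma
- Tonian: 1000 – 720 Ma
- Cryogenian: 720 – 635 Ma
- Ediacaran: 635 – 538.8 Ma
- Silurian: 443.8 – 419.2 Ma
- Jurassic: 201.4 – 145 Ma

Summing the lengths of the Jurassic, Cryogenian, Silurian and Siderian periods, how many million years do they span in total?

Duration is start − end for each: (201.4 − 145) + (720 − 635) + (443.8 − 419.2) + (2500 − 2300).
That is 56.4 + 85 + 24.6 + 200, which totals 366 million years.

366 million years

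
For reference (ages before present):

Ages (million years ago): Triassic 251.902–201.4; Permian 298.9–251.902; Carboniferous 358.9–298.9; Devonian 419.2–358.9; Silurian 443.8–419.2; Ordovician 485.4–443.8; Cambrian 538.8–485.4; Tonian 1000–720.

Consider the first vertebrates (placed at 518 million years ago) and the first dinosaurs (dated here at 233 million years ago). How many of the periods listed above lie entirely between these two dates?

The older date is 518 Ma and the younger is 233 Ma.
Periods with start < 518 and end > 233 Ma: Ordovician (485.4–443.8), Silurian (443.8–419.2), Devonian (419.2–358.9), Carboniferous (358.9–298.9), Permian (298.9–251.902).
That is 5 complete periods.

5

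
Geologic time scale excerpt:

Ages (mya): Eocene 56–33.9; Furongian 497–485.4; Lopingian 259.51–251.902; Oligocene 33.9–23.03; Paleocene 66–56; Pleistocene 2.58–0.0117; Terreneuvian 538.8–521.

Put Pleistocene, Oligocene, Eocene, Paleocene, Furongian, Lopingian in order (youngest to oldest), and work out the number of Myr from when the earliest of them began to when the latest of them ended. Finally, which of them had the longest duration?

Pleistocene → Oligocene → Eocene → Paleocene → Lopingian → Furongian; total span 496.9883 Myr; longest is Eocene

From the excerpt: Pleistocene 2.58–0.0117; Oligocene 33.9–23.03; Eocene 56–33.9; Paleocene 66–56; Furongian 497–485.4; Lopingian 259.51–251.902 (Ma).
Larger Ma is earlier, so the oldest is Furongian and the youngest is Pleistocene; youngest to oldest: Pleistocene, Oligocene, Eocene, Paleocene, Lopingian, Furongian.
Oldest start 497 minus youngest end 0.0117 gives 496.9883 Myr overall.
Individual lengths (start − end): Oligocene 10.87; Paleocene 10; Furongian 11.6; Eocene 22.1; Lopingian 7.608; Pleistocene 2.5683. The largest is Eocene at 22.1 Myr.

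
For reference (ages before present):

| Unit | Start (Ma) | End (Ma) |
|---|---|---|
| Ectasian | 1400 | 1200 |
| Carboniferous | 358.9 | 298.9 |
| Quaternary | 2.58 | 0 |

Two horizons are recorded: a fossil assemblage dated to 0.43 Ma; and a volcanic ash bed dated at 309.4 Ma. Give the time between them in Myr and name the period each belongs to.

Elapsed time: 309.4 − 0.43 = 308.97 Myr.
0.43 Ma lies within 2.58–0 Ma: Quaternary.
309.4 Ma lies within 358.9–298.9 Ma: Carboniferous.

308.97 million years apart; the first in the Quaternary, the second in the Carboniferous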